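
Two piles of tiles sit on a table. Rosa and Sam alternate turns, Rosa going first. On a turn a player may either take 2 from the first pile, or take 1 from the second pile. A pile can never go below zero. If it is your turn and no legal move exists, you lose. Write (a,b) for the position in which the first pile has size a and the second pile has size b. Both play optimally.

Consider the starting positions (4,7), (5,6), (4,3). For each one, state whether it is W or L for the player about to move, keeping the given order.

Work bottom-up. With no move the player to move loses. Otherwise the position is W if at least one move leads to an L position for the opponent, and L if every move leads to a W.
No move ever increases a pile, so every position that can arise here has a ≤ 5 and b ≤ 7; it is enough to label the cells with 0 ≤ a ≤ 5 and 0 ≤ b ≤ 7.
Every move lowers a or b (never raises either), so fill the grid row by row in increasing a, and left to right within a row: each cell's successors are then already labelled.
      b=0  b=1  b=2  b=3  b=4  b=5  b=6  b=7
a=0:    L    W    L    W    L    W    L    W
a=1:    L    W    L    W    L    W    L    W
a=2:    W    L    W    L    W    L    W    L
a=3:    W    L    W    L    W    L    W    L
a=4:    L    W    L    W    L    W    L    W
a=5:    L    W    L    W    L    W    L    W
Cells with no legal move (terminal, hence L): (0,0), (1,0).
The remaining L cells, each justified by listing all of its moves:
(0,2): only reaches (0,1)(W), which is W → L
(0,4): only reaches (0,3)(W), which is W → L
(0,6): only reaches (0,5)(W), which is W → L
(1,2): only reaches (1,1)(W), which is W → L
(1,4): only reaches (1,3)(W), which is W → L
(1,6): only reaches (1,5)(W), which is W → L
(2,1): only reaches (0,1)(W), (2,0)(W), all W → L
(2,3): only reaches (0,3)(W), (2,2)(W), all W → L
(2,5): only reaches (0,5)(W), (2,4)(W), all W → L
(2,7): only reaches (0,7)(W), (2,6)(W), all W → L
(3,1): only reaches (1,1)(W), (3,0)(W), all W → L
(3,3): only reaches (1,3)(W), (3,2)(W), all W → L
(3,5): only reaches (1,5)(W), (3,4)(W), all W → L
(3,7): only reaches (1,7)(W), (3,6)(W), all W → L
(4,0): only reaches (2,0)(W), which is W → L
(4,2): only reaches (2,2)(W), (4,1)(W), all W → L
(4,4): only reaches (2,4)(W), (4,3)(W), all W → L
(4,6): only reaches (2,6)(W), (4,5)(W), all W → L
(5,0): only reaches (3,0)(W), which is W → L
(5,2): only reaches (3,2)(W), (5,1)(W), all W → L
(5,4): only reaches (3,4)(W), (5,3)(W), all W → L
(5,6): only reaches (3,6)(W), (5,5)(W), all W → L
Every other cell has at least one move into one of the L cells above, so it is W.
(4,7): the move to (2,7) reaches an L cell, so W
(5,6): one of the L cells justified above, so L
(4,3): the move to (2,3) reaches an L cell, so W

(4,7): W, (5,6): L, (4,3): W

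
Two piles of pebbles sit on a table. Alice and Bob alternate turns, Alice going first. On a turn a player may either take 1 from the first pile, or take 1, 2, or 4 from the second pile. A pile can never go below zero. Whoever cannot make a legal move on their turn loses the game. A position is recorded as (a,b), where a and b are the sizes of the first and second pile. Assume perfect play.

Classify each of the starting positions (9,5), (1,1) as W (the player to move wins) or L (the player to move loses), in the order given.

(9,5): W, (1,1): L

Work bottom-up. With no move the player to move loses. Otherwise the position is W if at least one move leads to an L position for the opponent, and L if every move leads to a W.
No move ever increases a pile, so every position that can arise here has a ≤ 9 and b ≤ 5; it is enough to label the cells with 0 ≤ a ≤ 9 and 0 ≤ b ≤ 5.
Every move lowers a or b (never raises either), so fill the grid row by row in increasing a, and left to right within a row: each cell's successors are then already labelled.
      b=0  b=1  b=2  b=3  b=4  b=5
a=0:    L    W    W    L    W    W
a=1:    W    L    W    W    L    W
a=2:    L    W    W    L    W    W
a=3:    W    L    W    W    L    W
a=4:    L    W    W    L    W    W
a=5:    W    L    W    W    L    W
a=6:    L    W    W    L    W    W
a=7:    W    L    W    W    L    W
a=8:    L    W    W    L    W    W
a=9:    W    L    W    W    L    W
Cells with no legal move (terminal, hence L): (0,0).
The remaining L cells, each justified by listing all of its moves:
(0,3): L (options (0,2)(W), (0,1)(W) are all W)
(1,1): L (options (0,1)(W), (1,0)(W) are all W)
(1,4): L (options (0,4)(W), (1,3)(W), (1,2)(W), (1,0)(W) are all W)
(2,0): L (sole option (1,0)(W) is W)
(2,3): L (options (1,3)(W), (2,2)(W), (2,1)(W) are all W)
(3,1): L (options (2,1)(W), (3,0)(W) are all W)
(3,4): L (options (2,4)(W), (3,3)(W), (3,2)(W), (3,0)(W) are all W)
(4,0): L (sole option (3,0)(W) is W)
(4,3): L (options (3,3)(W), (4,2)(W), (4,1)(W) are all W)
(5,1): L (options (4,1)(W), (5,0)(W) are all W)
(5,4): L (options (4,4)(W), (5,3)(W), (5,2)(W), (5,0)(W) are all W)
(6,0): L (sole option (5,0)(W) is W)
(6,3): L (options (5,3)(W), (6,2)(W), (6,1)(W) are all W)
(7,1): L (options (6,1)(W), (7,0)(W) are all W)
(7,4): L (options (6,4)(W), (7,3)(W), (7,2)(W), (7,0)(W) are all W)
(8,0): L (sole option (7,0)(W) is W)
(8,3): L (options (7,3)(W), (8,2)(W), (8,1)(W) are all W)
(9,1): L (options (8,1)(W), (9,0)(W) are all W)
(9,4): L (options (8,4)(W), (9,3)(W), (9,2)(W), (9,0)(W) are all W)
Every other cell has at least one move into one of the L cells above, so it is W.
(9,5): the move to (9,4) reaches an L cell, so W
(1,1): one of the L cells justified above, so L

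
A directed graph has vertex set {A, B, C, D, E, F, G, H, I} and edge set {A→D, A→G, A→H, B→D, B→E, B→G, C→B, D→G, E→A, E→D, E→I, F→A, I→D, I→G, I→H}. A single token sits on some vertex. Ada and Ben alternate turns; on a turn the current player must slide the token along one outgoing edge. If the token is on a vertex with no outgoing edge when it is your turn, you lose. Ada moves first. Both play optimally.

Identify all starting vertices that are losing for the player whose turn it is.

C, E, F, G, H

Work bottom-up. With no move the player to move loses. Otherwise the position is W if at least one move leads to an L position for the opponent, and L if every move leads to a W.
Every edge goes from a vertex to one that appears earlier in the order G, H, D, I, A, E, B, F, C, so processing vertices in that order labels each vertex after all of its successors.
G: no outgoing edge → L
H: no outgoing edge → L
D: →G(L), so W
I: →H(L), so W
A: →H(L), so W
E: →A(W), I(W), D(W) — all W, so L
B: →E(L), so W
F: →A(W) only, which is W, so L
C: →B(W) only, which is W, so L
The losing starting vertices are exactly the entries labelled L in this table (5 of them).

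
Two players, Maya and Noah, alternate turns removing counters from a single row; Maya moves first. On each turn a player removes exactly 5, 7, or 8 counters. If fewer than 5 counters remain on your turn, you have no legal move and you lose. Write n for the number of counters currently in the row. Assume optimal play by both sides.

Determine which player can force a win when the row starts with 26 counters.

Classify positions by backward induction: terminal positions (no move available) are L. From any other position, the mover wins iff some move reaches an L.
n=0: no move → L
n=1: no move → L
n=2: no move → L
n=3: no move → L
n=4: no move → L
n=5: reaches L-position 0 → W
n=6: reaches L-position 1 → W
n=7: reaches L-position 2 → W
n=8: reaches L-position 3 → W
n=9: reaches L-position 4 → W
n=10: reaches L-position 3 → W
n=11: reaches L-position 4 → W
n=12: reaches L-position 4 → W
n=13: only reaches 8(W), 6(W), 5(W), all W → L
n=14: only reaches 9(W), 7(W), 6(W), all W → L
n=15: only reaches 10(W), 8(W), 7(W), all W → L
n=16: only reaches 11(W), 9(W), 8(W), all W → L
n=17: only reaches 12(W), 10(W), 9(W), all W → L
n=18: reaches L-position 13 → W
n=19: reaches L-position 14 → W
n=20: reaches L-position 15 → W
n=21: reaches L-position 16 → W
n=22: reaches L-position 17 → W
n=23: reaches L-position 16 → W
n=24: reaches L-position 17 → W
n=25: reaches L-position 17 → W
n=26: only reaches 21(W), 19(W), 18(W), all W → L
Every move from 26 reaches a W position, so the mover loses.

Noah wins.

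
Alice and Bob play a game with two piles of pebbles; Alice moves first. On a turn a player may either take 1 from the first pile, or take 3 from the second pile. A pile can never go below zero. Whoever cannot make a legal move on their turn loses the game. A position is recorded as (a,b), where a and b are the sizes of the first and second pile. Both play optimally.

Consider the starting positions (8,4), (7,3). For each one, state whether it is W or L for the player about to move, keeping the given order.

Compute win/loss labels from the base case upward. A position with no move is L. Any other position is W if it can reach an L in one move, else L.
No move ever increases a pile, so every position that can arise here has a ≤ 8 and b ≤ 4; it is enough to label the cells with 0 ≤ a ≤ 8 and 0 ≤ b ≤ 4.
Every move lowers a or b (never raises either), so fill the grid row by row in increasing a, and left to right within a row: each cell's successors are then already labelled.
      b=0  b=1  b=2  b=3  b=4
a=0:    L    L    L    W    W
a=1:    W    W    W    L    L
a=2:    L    L    L    W    W
a=3:    W    W    W    L    L
a=4:    L    L    L    W    W
a=5:    W    W    W    L    L
a=6:    L    L    L    W    W
a=7:    W    W    W    L    L
a=8:    L    L    L    W    W
Cells with no legal move (terminal, hence L): (0,0), (0,1), (0,2).
The remaining L cells, each justified by listing all of its moves:
(1,3): only reaches (0,3)(W), (1,0)(W), all W → L
(1,4): only reaches (0,4)(W), (1,1)(W), all W → L
(2,0): only reaches (1,0)(W), which is W → L
(2,1): only reaches (1,1)(W), which is W → L
(2,2): only reaches (1,2)(W), which is W → L
(3,3): only reaches (2,3)(W), (3,0)(W), all W → L
(3,4): only reaches (2,4)(W), (3,1)(W), all W → L
(4,0): only reaches (3,0)(W), which is W → L
(4,1): only reaches (3,1)(W), which is W → L
(4,2): only reaches (3,2)(W), which is W → L
(5,3): only reaches (4,3)(W), (5,0)(W), all W → L
(5,4): only reaches (4,4)(W), (5,1)(W), all W → L
(6,0): only reaches (5,0)(W), which is W → L
(6,1): only reaches (5,1)(W), which is W → L
(6,2): only reaches (5,2)(W), which is W → L
(7,3): only reaches (6,3)(W), (7,0)(W), all W → L
(7,4): only reaches (6,4)(W), (7,1)(W), all W → L
(8,0): only reaches (7,0)(W), which is W → L
(8,1): only reaches (7,1)(W), which is W → L
(8,2): only reaches (7,2)(W), which is W → L
Every other cell has at least one move into one of the L cells above, so it is W.
(8,4): the move to (7,4) reaches an L cell, so W
(7,3): one of the L cells justified above, so L

(8,4): W, (7,3): L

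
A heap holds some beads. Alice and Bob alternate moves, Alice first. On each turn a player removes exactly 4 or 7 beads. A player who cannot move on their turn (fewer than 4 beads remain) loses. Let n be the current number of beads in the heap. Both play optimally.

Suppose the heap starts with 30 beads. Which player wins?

Alice wins.

Label each position W (a win for the player to move) or L (a loss). A position with no legal move is L; any other position is W exactly when some move reaches an L, and L when every move reaches a W.
n=0: no move → L
n=1: no move → L
n=2: no move → L
n=3: no move → L
n=4: W (go to 0, an L position)
n=5: W (go to 1, an L position)
n=6: W (go to 2, an L position)
n=7: W (go to 3, an L position)
n=8: W (go to 1, an L position)
n=9: W (go to 2, an L position)
n=10: W (go to 3, an L position)
n=11: L (options 7(W), 4(W) are all W)
n=12: L (options 8(W), 5(W) are all W)
n=13: L (options 9(W), 6(W) are all W)
n=14: L (options 10(W), 7(W) are all W)
n=15: W (go to 11, an L position)
n=16: W (go to 12, an L position)
n=17: W (go to 13, an L position)
n=18: W (go to 14, an L position)
n=19: W (go to 12, an L position)
n=20: W (go to 13, an L position)
n=21: W (go to 14, an L position)
n=22: L (options 18(W), 15(W) are all W)
n=23: L (options 19(W), 16(W) are all W)
n=24: L (options 20(W), 17(W) are all W)
n=25: L (options 21(W), 18(W) are all W)
n=26: W (go to 22, an L position)
n=27: W (go to 23, an L position)
n=28: W (go to 24, an L position)
n=29: W (go to 25, an L position)
n=30: W (go to 23, an L position)
From 30 Alice can remove 7, leaving 23, reaching an L position.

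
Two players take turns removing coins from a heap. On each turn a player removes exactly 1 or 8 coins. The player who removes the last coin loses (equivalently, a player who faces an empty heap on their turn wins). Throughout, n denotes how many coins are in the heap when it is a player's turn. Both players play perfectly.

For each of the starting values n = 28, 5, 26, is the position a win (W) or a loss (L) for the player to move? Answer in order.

Compute win/loss labels from the base case upward. A position with no move is W. Any other position is W if it can reach an L in one move, else L.
n=0: no move; the opponent has just taken the last coin and therefore loses → W
n=1: the only move is to 0(W), a W ⇒ L
n=2: can move to 1, which is L ⇒ W
n=3: the only move is to 2(W), a W ⇒ L
n=4: can move to 3, which is L ⇒ W
n=5: the only move is to 4(W), a W ⇒ L
n=6: can move to 5, which is L ⇒ W
n=7: the only move is to 6(W), a W ⇒ L
n=8: can move to 7, which is L ⇒ W
n=9: can move to 1, which is L ⇒ W
n=10: moves to 9(W), 2(W); every one is W ⇒ L
n=11: can move to 10, which is L ⇒ W
n=12: moves to 11(W), 4(W); every one is W ⇒ L
n=13: can move to 12, which is L ⇒ W
n=14: moves to 13(W), 6(W); every one is W ⇒ L
n=15: can move to 14, which is L ⇒ W
n=16: moves to 15(W), 8(W); every one is W ⇒ L
n=17: can move to 16, which is L ⇒ W
n=18: can move to 10, which is L ⇒ W
n=19: moves to 18(W), 11(W); every one is W ⇒ L
n=20: can move to 19, which is L ⇒ W
n=21: moves to 20(W), 13(W); every one is W ⇒ L
n=22: can move to 21, which is L ⇒ W
n=23: moves to 22(W), 15(W); every one is W ⇒ L
n=24: can move to 23, which is L ⇒ W
n=25: moves to 24(W), 17(W); every one is W ⇒ L
n=26: can move to 25, which is L ⇒ W
n=27: can move to 19, which is L ⇒ W
n=28: moves to 27(W), 20(W); every one is W ⇒ L

28: L, 5: L, 26: W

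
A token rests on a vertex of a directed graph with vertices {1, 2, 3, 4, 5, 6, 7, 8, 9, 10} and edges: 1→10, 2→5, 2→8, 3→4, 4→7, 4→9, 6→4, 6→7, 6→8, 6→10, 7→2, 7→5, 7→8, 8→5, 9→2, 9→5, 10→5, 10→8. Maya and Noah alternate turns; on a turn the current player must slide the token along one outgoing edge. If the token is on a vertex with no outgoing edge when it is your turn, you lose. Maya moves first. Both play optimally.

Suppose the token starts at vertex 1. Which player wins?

Positions with no move are L. A position that does have a move is losing for the player to move precisely when every available move leads to a winning position for the opponent. Fill in the labels:
Every edge goes from a vertex to one that appears earlier in the order 5, 8, 2, 7, 10, 9, 4, 3, 6, 1, so processing vertices in that order labels each vertex after all of its successors.
5: no outgoing edge → L
8: W (go to 5, an L position)
2: W (go to 5, an L position)
7: W (go to 5, an L position)
10: W (go to 5, an L position)
9: W (go to 5, an L position)
4: L (options 9(W), 7(W) are all W)
3: W (go to 4, an L position)
6: W (go to 4, an L position)
1: L (sole option 10(W) is W)
Every move from 1 reaches a W position, so the mover loses.

Noah wins.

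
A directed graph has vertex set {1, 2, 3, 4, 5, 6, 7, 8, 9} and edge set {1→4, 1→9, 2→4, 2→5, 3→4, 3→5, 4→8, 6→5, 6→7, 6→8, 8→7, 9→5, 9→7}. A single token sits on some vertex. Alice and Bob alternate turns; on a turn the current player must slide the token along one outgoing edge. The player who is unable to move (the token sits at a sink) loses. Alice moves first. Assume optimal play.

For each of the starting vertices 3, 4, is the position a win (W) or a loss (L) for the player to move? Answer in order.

3: W, 4: L

Use the standard recursion: the mover loses at a terminal position; elsewhere, the mover wins exactly when some move hands the opponent an L position.
Every edge goes from a vertex to one that appears earlier in the order 7, 5, 8, 9, 6, 4, 3, 2, 1, so processing vertices in that order labels each vertex after all of its successors.
7: no outgoing edge → L
5: no outgoing edge → L
8: can move to 7, which is L ⇒ W
9: can move to 5, which is L ⇒ W
6: can move to 5, which is L ⇒ W
4: the only move is to 8(W), a W ⇒ L
3: can move to 4, which is L ⇒ W
2: can move to 4, which is L ⇒ W
1: can move to 4, which is L ⇒ W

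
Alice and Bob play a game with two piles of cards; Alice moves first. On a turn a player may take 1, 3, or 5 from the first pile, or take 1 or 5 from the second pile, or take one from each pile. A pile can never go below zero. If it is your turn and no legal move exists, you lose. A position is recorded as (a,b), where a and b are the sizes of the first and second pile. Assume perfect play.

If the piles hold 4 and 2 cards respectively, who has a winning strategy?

Work bottom-up. With no move the player to move loses. Otherwise the position is W if at least one move leads to an L position for the opponent, and L if every move leads to a W.
No move ever increases a pile, so every position that can arise here has a ≤ 4 and b ≤ 2; it is enough to label the cells with 0 ≤ a ≤ 4 and 0 ≤ b ≤ 2.
Every move lowers a or b (never raises either), so fill the grid row by row in increasing a, and left to right within a row: each cell's successors are then already labelled.
      b=0  b=1  b=2
a=0:    L    W    L
a=1:    W    W    W
a=2:    L    W    L
a=3:    W    W    W
a=4:    L    W    L
Cells with no legal move (terminal, hence L): (0,0).
The remaining L cells, each justified by listing all of its moves:
(0,2): →(0,1)(W) only, which is W, so L
(2,0): →(1,0)(W) only, which is W, so L
(2,2): →(1,2)(W), (2,1)(W), (1,1)(W) — all W, so L
(4,0): →(3,0)(W), (1,0)(W) — all W, so L
(4,2): →(3,2)(W), (1,2)(W), (4,1)(W), (3,1)(W) — all W, so L
Every other cell has at least one move into one of the L cells above, so it is W.
The starting position (4,2) is L: whatever Alice does, the opponent receives a W position.

Bob wins.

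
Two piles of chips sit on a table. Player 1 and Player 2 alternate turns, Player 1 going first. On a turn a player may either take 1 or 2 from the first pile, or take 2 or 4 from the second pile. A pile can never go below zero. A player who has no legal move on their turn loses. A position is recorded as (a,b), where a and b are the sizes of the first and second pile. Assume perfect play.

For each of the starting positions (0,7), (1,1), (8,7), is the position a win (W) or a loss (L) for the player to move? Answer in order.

(0,7): L, (1,1): W, (8,7): W

Build the W/L table. Terminal = L. A non-terminal position is W if it has a move to some L; otherwise it is L.
No move ever increases a pile, so every position that can arise here has a ≤ 8 and b ≤ 7; it is enough to label the cells with 0 ≤ a ≤ 8 and 0 ≤ b ≤ 7.
Every move lowers a or b (never raises either), so fill the grid row by row in increasing a, and left to right within a row: each cell's successors are then already labelled.
      b=0  b=1  b=2  b=3  b=4  b=5  b=6  b=7
a=0:    L    L    W    W    W    W    L    L
a=1:    W    W    L    L    W    W    W    W
a=2:    W    W    W    W    L    L    W    W
a=3:    L    L    W    W    W    W    L    L
a=4:    W    W    L    L    W    W    W    W
a=5:    W    W    W    W    L    L    W    W
a=6:    L    L    W    W    W    W    L    L
a=7:    W    W    L    L    W    W    W    W
a=8:    W    W    W    W    L    L    W    W
Cells with no legal move (terminal, hence L): (0,0), (0,1).
The remaining L cells, each justified by listing all of its moves:
(0,6): L (options (0,4)(W), (0,2)(W) are all W)
(0,7): L (options (0,5)(W), (0,3)(W) are all W)
(1,2): L (options (0,2)(W), (1,0)(W) are all W)
(1,3): L (options (0,3)(W), (1,1)(W) are all W)
(2,4): L (options (1,4)(W), (0,4)(W), (2,2)(W), (2,0)(W) are all W)
(2,5): L (options (1,5)(W), (0,5)(W), (2,3)(W), (2,1)(W) are all W)
(3,0): L (options (2,0)(W), (1,0)(W) are all W)
(3,1): L (options (2,1)(W), (1,1)(W) are all W)
(3,6): L (options (2,6)(W), (1,6)(W), (3,4)(W), (3,2)(W) are all W)
(3,7): L (options (2,7)(W), (1,7)(W), (3,5)(W), (3,3)(W) are all W)
(4,2): L (options (3,2)(W), (2,2)(W), (4,0)(W) are all W)
(4,3): L (options (3,3)(W), (2,3)(W), (4,1)(W) are all W)
(5,4): L (options (4,4)(W), (3,4)(W), (5,2)(W), (5,0)(W) are all W)
(5,5): L (options (4,5)(W), (3,5)(W), (5,3)(W), (5,1)(W) are all W)
(6,0): L (options (5,0)(W), (4,0)(W) are all W)
(6,1): L (options (5,1)(W), (4,1)(W) are all W)
(6,6): L (options (5,6)(W), (4,6)(W), (6,4)(W), (6,2)(W) are all W)
(6,7): L (options (5,7)(W), (4,7)(W), (6,5)(W), (6,3)(W) are all W)
(7,2): L (options (6,2)(W), (5,2)(W), (7,0)(W) are all W)
(7,3): L (options (6,3)(W), (5,3)(W), (7,1)(W) are all W)
(8,4): L (options (7,4)(W), (6,4)(W), (8,2)(W), (8,0)(W) are all W)
(8,5): L (options (7,5)(W), (6,5)(W), (8,3)(W), (8,1)(W) are all W)
Every other cell has at least one move into one of the L cells above, so it is W.
(0,7): one of the L cells justified above, so L
(1,1): the move to (0,1) reaches an L cell, so W
(8,7): the move to (6,7) reaches an L cell, so W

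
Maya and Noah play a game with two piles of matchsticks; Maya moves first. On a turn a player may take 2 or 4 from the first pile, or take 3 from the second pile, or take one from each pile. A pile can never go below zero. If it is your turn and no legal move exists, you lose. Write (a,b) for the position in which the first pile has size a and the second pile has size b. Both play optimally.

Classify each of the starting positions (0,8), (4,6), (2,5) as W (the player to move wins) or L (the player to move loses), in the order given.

Use the standard recursion: the mover loses at a terminal position; elsewhere, the mover wins exactly when some move hands the opponent an L position.
No move ever increases a pile, so every position that can arise here has a ≤ 4 and b ≤ 8; it is enough to label the cells with 0 ≤ a ≤ 4 and 0 ≤ b ≤ 8.
Every move lowers a or b (never raises either), so fill the grid row by row in increasing a, and left to right within a row: each cell's successors are then already labelled.
      b=0  b=1  b=2  b=3  b=4  b=5  b=6  b=7  b=8
a=0:    L    L    L    W    W    W    L    L    L
a=1:    L    W    W    W    L    L    L    W    W
a=2:    W    W    W    L    L    W    W    W    W
a=3:    W    L    L    L    W    W    W    L    L
a=4:    W    W    W    W    W    L    W    W    W
Cells with no legal move (terminal, hence L): (0,0), (0,1), (0,2), (1,0).
The remaining L cells, each justified by listing all of its moves:
(0,6): L (sole option (0,3)(W) is W)
(0,7): L (sole option (0,4)(W) is W)
(0,8): L (sole option (0,5)(W) is W)
(1,4): L (options (1,1)(W), (0,3)(W) are all W)
(1,5): L (options (1,2)(W), (0,4)(W) are all W)
(1,6): L (options (1,3)(W), (0,5)(W) are all W)
(2,3): L (options (0,3)(W), (2,0)(W), (1,2)(W) are all W)
(2,4): L (options (0,4)(W), (2,1)(W), (1,3)(W) are all W)
(3,1): L (options (1,1)(W), (2,0)(W) are all W)
(3,2): L (options (1,2)(W), (2,1)(W) are all W)
(3,3): L (options (1,3)(W), (3,0)(W), (2,2)(W) are all W)
(3,7): L (options (1,7)(W), (3,4)(W), (2,6)(W) are all W)
(3,8): L (options (1,8)(W), (3,5)(W), (2,7)(W) are all W)
(4,5): L (options (2,5)(W), (0,5)(W), (4,2)(W), (3,4)(W) are all W)
Every other cell has at least one move into one of the L cells above, so it is W.
(0,8): one of the L cells justified above, so L
(4,6): the move to (0,6) reaches an L cell, so W
(2,5): the move to (1,4) reaches an L cell, so W

(0,8): L, (4,6): W, (2,5): W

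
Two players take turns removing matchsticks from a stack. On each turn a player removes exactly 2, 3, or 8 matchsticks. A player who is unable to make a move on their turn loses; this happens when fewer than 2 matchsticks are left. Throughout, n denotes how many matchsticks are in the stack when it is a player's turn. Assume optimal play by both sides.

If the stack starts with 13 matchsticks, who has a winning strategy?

Use the standard recursion: the mover loses at a terminal position; elsewhere, the mover wins exactly when some move hands the opponent an L position.
n=0: no move → L
n=1: no move → L
n=2: →0(L), so W
n=3: →1(L), so W
n=4: →1(L), so W
n=5: →3(W), 2(W) — all W, so L
n=6: →4(W), 3(W) — all W, so L
n=7: →5(L), so W
n=8: →6(L), so W
n=9: →6(L), so W
n=10: →8(W), 7(W), 2(W) — all W, so L
n=11: →9(W), 8(W), 3(W) — all W, so L
n=12: →10(L), so W
n=13: →11(L), so W
The starting position 13 is W: the player to move should remove 2, leaving 11, handing over an L position.

The first player wins.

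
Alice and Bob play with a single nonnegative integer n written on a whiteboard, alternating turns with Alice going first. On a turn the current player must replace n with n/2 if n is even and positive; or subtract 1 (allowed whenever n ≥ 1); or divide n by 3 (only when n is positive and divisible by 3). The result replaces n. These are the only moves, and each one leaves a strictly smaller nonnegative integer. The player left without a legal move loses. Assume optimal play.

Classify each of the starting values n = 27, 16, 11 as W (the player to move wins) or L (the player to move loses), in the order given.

Work bottom-up. With no move the player to move loses. Otherwise the position is W if at least one move leads to an L position for the opponent, and L if every move leads to a W.
n=0: no move → L
n=1: →0(L), so W
n=2: →1(W) only, which is W, so L
n=3: →2(L), so W
n=4: →2(L), so W
n=5: →4(W) only, which is W, so L
n=6: →2(L), so W
n=7: →6(W) only, which is W, so L
n=8: →7(L), so W
n=9: →3(W), 8(W) — all W, so L
n=10: →5(L), so W
n=11: →10(W) only, which is W, so L
n=12: →11(L), so W
n=13: →12(W) only, which is W, so L
n=14: →7(L), so W
n=15: →5(L), so W
n=16: →8(W), 15(W) — all W, so L
n=17: →16(L), so W
n=18: →9(L), so W
n=19: →18(W) only, which is W, so L
n=20: →19(L), so W
n=21: →7(L), so W
n=22: →11(L), so W
n=23: →22(W) only, which is W, so L
n=24: →23(L), so W
n=25: →24(W) only, which is W, so L
n=26: →13(L), so W
n=27: →9(L), so W

27: W, 16: L, 11: L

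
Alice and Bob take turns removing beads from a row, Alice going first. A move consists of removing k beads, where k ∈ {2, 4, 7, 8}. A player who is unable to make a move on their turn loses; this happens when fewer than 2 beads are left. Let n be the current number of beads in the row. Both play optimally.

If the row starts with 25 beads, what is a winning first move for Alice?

Build the W/L table. Terminal = L. A non-terminal position is W if it has a move to some L; otherwise it is L.
n=0: no move → L
n=1: no move → L
n=2: →0(L), so W
n=3: →1(L), so W
n=4: →0(L), so W
n=5: →1(L), so W
n=6: →4(W), 2(W) — all W, so L
n=7: →0(L), so W
n=8: →6(L), so W
n=9: →1(L), so W
n=10: →6(L), so W
n=11: →9(W), 7(W), 4(W), 3(W) — all W, so L
n=12: →10(W), 8(W), 5(W), 4(W) — all W, so L
n=13: →11(L), so W
n=14: →12(L), so W
n=15: →11(L), so W
n=16: →12(L), so W
n=17: →15(W), 13(W), 10(W), 9(W) — all W, so L
n=18: →11(L), so W
n=19: →17(L), so W
n=20: →12(L), so W
n=21: →17(L), so W
n=22: →20(W), 18(W), 15(W), 14(W) — all W, so L
n=23: →21(W), 19(W), 16(W), 15(W) — all W, so L
n=24: →22(L), so W
n=25: →23(L), so W
From 25, the L positions reachable in one move are: 23, 17. Any move reaching one of these is winning.

Remove 2, leaving 23.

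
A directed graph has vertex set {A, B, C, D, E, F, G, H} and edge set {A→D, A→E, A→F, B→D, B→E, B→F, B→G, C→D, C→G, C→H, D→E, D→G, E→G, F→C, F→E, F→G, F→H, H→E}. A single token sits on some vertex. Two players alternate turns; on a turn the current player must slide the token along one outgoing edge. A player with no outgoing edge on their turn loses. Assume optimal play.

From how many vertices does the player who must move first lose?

Positions with no move are L. A position that does have a move is losing for the player to move precisely when every available move leads to a winning position for the opponent. Fill in the labels:
Every edge goes from a vertex to one that appears earlier in the order G, E, H, D, C, F, A, B, so processing vertices in that order labels each vertex after all of its successors.
G: no outgoing edge → L
E: →G(L), so W
H: →E(W) only, which is W, so L
D: →G(L), so W
C: →H(L), so W
F: →H(L), so W
A: →F(W), D(W), E(W) — all W, so L
B: →G(L), so W
The L vertices are A, G, H; that is 3 in all.

3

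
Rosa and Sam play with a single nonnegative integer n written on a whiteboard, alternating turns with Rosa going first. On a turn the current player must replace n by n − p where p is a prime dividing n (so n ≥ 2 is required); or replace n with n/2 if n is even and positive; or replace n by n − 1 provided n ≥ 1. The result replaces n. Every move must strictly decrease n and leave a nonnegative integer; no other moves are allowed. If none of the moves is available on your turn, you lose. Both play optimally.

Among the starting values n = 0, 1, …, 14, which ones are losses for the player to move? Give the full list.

0, 4, 9, 14

Classify positions by backward induction: terminal positions (no move available) are L. From any other position, the mover wins iff some move reaches an L.
n=0: no move → L
n=1: →0(L), so W
n=2: →0(L), so W
n=3: →0(L), so W
n=4: →2(W), 3(W) — all W, so L
n=5: →0(L), so W
n=6: →4(L), so W
n=7: →0(L), so W
n=8: →4(L), so W
n=9: →6(W), 8(W) — all W, so L
n=10: →9(L), so W
n=11: →0(L), so W
n=12: →9(L), so W
n=13: →0(L), so W
n=14: →7(W), 12(W), 13(W) — all W, so L
The losing starting values of n are exactly the entries labelled L in this table (4 of them).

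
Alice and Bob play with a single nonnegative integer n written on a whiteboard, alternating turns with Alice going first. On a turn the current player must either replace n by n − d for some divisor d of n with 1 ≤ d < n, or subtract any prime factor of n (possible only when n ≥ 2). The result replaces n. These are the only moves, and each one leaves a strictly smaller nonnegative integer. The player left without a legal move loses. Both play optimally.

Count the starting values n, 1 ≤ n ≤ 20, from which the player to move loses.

Build the W/L table. Terminal = L. A non-terminal position is W if it has a move to some L; otherwise it is L.
n=0: no move → L
n=1: no move → L
n=2: W (go to 0, an L position)
n=3: W (go to 0, an L position)
n=4: L (options 2(W), 3(W) are all W)
n=5: W (go to 0, an L position)
n=6: W (go to 4, an L position)
n=7: W (go to 0, an L position)
n=8: W (go to 4, an L position)
n=9: L (options 6(W), 8(W) are all W)
n=10: W (go to 9, an L position)
n=11: W (go to 0, an L position)
n=12: W (go to 9, an L position)
n=13: W (go to 0, an L position)
n=14: L (options 7(W), 12(W), 13(W) are all W)
n=15: W (go to 14, an L position)
n=16: W (go to 14, an L position)
n=17: W (go to 0, an L position)
n=18: W (go to 9, an L position)
n=19: W (go to 0, an L position)
n=20: L (options 10(W), 15(W), 16(W), 18(W), 19(W) are all W)
L entries with 1 ≤ n ≤ 20 (n=0 is outside the asked range and is not counted): n = 1, 4, 9, 14, 20; that makes 5.

5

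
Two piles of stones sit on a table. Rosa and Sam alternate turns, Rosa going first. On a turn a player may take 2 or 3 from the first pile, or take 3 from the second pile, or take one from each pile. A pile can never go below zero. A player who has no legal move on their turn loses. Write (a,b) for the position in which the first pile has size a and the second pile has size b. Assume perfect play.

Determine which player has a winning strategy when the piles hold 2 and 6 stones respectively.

Label each position W (a win for the player to move) or L (a loss). A position with no legal move is L; any other position is W exactly when some move reaches an L, and L when every move reaches a W.
No move ever increases a pile, so every position that can arise here has a ≤ 2 and b ≤ 6; it is enough to label the cells with 0 ≤ a ≤ 2 and 0 ≤ b ≤ 6.
Every move lowers a or b (never raises either), so fill the grid row by row in increasing a, and left to right within a row: each cell's successors are then already labelled.
      b=0  b=1  b=2  b=3  b=4  b=5  b=6
a=0:    L    L    L    W    W    W    L
a=1:    L    W    W    W    L    L    L
a=2:    W    W    W    L    L    W    W
Cells with no legal move (terminal, hence L): (0,0), (0,1), (0,2), (1,0).
The remaining L cells, each justified by listing all of its moves:
(0,6): the only move is to (0,3)(W), a W ⇒ L
(1,4): moves to (1,1)(W), (0,3)(W); every one is W ⇒ L
(1,5): moves to (1,2)(W), (0,4)(W); every one is W ⇒ L
(1,6): moves to (1,3)(W), (0,5)(W); every one is W ⇒ L
(2,3): moves to (0,3)(W), (2,0)(W), (1,2)(W); every one is W ⇒ L
(2,4): moves to (0,4)(W), (2,1)(W), (1,3)(W); every one is W ⇒ L
Every other cell has at least one move into one of the L cells above, so it is W.
The starting position (2,6) is W: Rosa should move to (0,6), handing over an L position.

Rosa wins.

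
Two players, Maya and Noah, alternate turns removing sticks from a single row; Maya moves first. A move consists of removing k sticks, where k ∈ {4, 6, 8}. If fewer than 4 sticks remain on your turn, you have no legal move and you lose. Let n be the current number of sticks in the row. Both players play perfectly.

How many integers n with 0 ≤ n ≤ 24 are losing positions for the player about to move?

9

Compute win/loss labels from the base case upward. A position with no move is L. Any other position is W if it can reach an L in one move, else L.
n=0: no move → L
n=1: no move → L
n=2: no move → L
n=3: no move → L
n=4: can move to 0, which is L ⇒ W
n=5: can move to 1, which is L ⇒ W
n=6: can move to 2, which is L ⇒ W
n=7: can move to 3, which is L ⇒ W
n=8: can move to 2, which is L ⇒ W
n=9: can move to 3, which is L ⇒ W
n=10: can move to 2, which is L ⇒ W
n=11: can move to 3, which is L ⇒ W
n=12: moves to 8(W), 6(W), 4(W); every one is W ⇒ L
n=13: moves to 9(W), 7(W), 5(W); every one is W ⇒ L
n=14: moves to 10(W), 8(W), 6(W); every one is W ⇒ L
n=15: moves to 11(W), 9(W), 7(W); every one is W ⇒ L
n=16: can move to 12, which is L ⇒ W
n=17: can move to 13, which is L ⇒ W
n=18: can move to 14, which is L ⇒ W
n=19: can move to 15, which is L ⇒ W
n=20: can move to 14, which is L ⇒ W
n=21: can move to 15, which is L ⇒ W
n=22: can move to 14, which is L ⇒ W
n=23: can move to 15, which is L ⇒ W
n=24: moves to 20(W), 18(W), 16(W); every one is W ⇒ L
L entries with 0 ≤ n ≤ 24: n = 0, 1, 2, 3, 12, 13, 14, 15, 24; that makes 9.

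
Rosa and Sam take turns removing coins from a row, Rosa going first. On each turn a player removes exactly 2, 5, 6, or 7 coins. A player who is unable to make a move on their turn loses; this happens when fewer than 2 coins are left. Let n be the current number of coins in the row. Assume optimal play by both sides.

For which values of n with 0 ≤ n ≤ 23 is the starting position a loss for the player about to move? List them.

Work bottom-up. With no move the player to move loses. Otherwise the position is W if at least one move leads to an L position for the opponent, and L if every move leads to a W.
n=0: no move → L
n=1: no move → L
n=2: W (go to 0, an L position)
n=3: W (go to 1, an L position)
n=4: L (sole option 2(W) is W)
n=5: W (go to 0, an L position)
n=6: W (go to 4, an L position)
n=7: W (go to 1, an L position)
n=8: W (go to 1, an L position)
n=9: W (go to 4, an L position)
n=10: W (go to 4, an L position)
n=11: W (go to 4, an L position)
n=12: L (options 10(W), 7(W), 6(W), 5(W) are all W)
n=13: L (options 11(W), 8(W), 7(W), 6(W) are all W)
n=14: W (go to 12, an L position)
n=15: W (go to 13, an L position)
n=16: L (options 14(W), 11(W), 10(W), 9(W) are all W)
n=17: W (go to 12, an L position)
n=18: W (go to 16, an L position)
n=19: W (go to 13, an L position)
n=20: W (go to 13, an L position)
n=21: W (go to 16, an L position)
n=22: W (go to 16, an L position)
n=23: W (go to 16, an L position)
Reading off the rows marked L gives the requested list; there are 6 such values of n.

0, 1, 4, 12, 13, 16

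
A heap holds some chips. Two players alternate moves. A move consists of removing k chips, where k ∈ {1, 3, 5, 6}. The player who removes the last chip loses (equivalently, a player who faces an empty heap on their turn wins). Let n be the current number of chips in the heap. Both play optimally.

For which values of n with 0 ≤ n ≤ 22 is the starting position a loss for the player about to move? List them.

Positions with no move are W. A position that does have a move is losing for the player to move precisely when every available move leads to a winning position for the opponent. Fill in the labels:
n=0: no move; the opponent has just taken the last chip and therefore loses → W
n=1: →0(W) only, which is W, so L
n=2: →1(L), so W
n=3: →2(W), 0(W) — all W, so L
n=4: →3(L), so W
n=5: →4(W), 2(W), 0(W) — all W, so L
n=6: →5(L), so W
n=7: →1(L), so W
n=8: →5(L), so W
n=9: →3(L), so W
n=10: →5(L), so W
n=11: →5(L), so W
n=12: →11(W), 9(W), 7(W), 6(W) — all W, so L
n=13: →12(L), so W
n=14: →13(W), 11(W), 9(W), 8(W) — all W, so L
n=15: →14(L), so W
n=16: →15(W), 13(W), 11(W), 10(W) — all W, so L
n=17: →16(L), so W
n=18: →12(L), so W
n=19: →16(L), so W
n=20: →14(L), so W
n=21: →16(L), so W
n=22: →16(L), so W
The losing starting values of n are exactly the entries labelled L in this table (6 of them).

1, 3, 5, 12, 14, 16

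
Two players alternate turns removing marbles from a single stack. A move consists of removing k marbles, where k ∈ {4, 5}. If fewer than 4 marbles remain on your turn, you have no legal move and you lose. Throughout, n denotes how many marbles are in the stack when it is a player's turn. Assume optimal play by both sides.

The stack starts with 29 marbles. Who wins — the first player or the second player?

Use the standard recursion: the mover loses at a terminal position; elsewhere, the mover wins exactly when some move hands the opponent an L position.
n=0: no move → L
n=1: no move → L
n=2: no move → L
n=3: no move → L
n=4: →0(L), so W
n=5: →1(L), so W
n=6: →2(L), so W
n=7: →3(L), so W
n=8: →3(L), so W
n=9: →5(W), 4(W) — all W, so L
n=10: →6(W), 5(W) — all W, so L
n=11: →7(W), 6(W) — all W, so L
n=12: →8(W), 7(W) — all W, so L
n=13: →9(L), so W
n=14: →10(L), so W
n=15: →11(L), so W
n=16: →12(L), so W
n=17: →12(L), so W
n=18: →14(W), 13(W) — all W, so L
n=19: →15(W), 14(W) — all W, so L
n=20: →16(W), 15(W) — all W, so L
n=21: →17(W), 16(W) — all W, so L
n=22: →18(L), so W
n=23: →19(L), so W
n=24: →20(L), so W
n=25: →21(L), so W
n=26: →21(L), so W
n=27: →23(W), 22(W) — all W, so L
n=28: →24(W), 23(W) — all W, so L
n=29: →25(W), 24(W) — all W, so L
Every move from 29 reaches a W position, so the mover loses.

The second player wins.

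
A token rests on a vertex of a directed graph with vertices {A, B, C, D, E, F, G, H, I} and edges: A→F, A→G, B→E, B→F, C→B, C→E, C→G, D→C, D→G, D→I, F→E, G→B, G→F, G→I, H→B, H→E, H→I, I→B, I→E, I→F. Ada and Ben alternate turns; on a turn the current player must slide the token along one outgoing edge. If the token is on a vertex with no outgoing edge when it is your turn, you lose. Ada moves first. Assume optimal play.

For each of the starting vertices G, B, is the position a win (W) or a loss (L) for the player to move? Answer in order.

G: L, B: W

Use the standard recursion: the mover loses at a terminal position; elsewhere, the mover wins exactly when some move hands the opponent an L position.
Every edge goes from a vertex to one that appears earlier in the order E, F, B, I, G, C, H, A, D, so processing vertices in that order labels each vertex after all of its successors.
E: no outgoing edge → L
F: can move to E, which is L ⇒ W
B: can move to E, which is L ⇒ W
I: can move to E, which is L ⇒ W
G: moves to I(W), B(W), F(W); every one is W ⇒ L
C: can move to G, which is L ⇒ W
H: can move to E, which is L ⇒ W
A: can move to G, which is L ⇒ W
D: can move to G, which is L ⇒ W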